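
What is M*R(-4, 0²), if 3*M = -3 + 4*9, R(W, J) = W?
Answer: -44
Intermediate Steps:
M = 11 (M = (-3 + 4*9)/3 = (-3 + 36)/3 = (⅓)*33 = 11)
M*R(-4, 0²) = 11*(-4) = -44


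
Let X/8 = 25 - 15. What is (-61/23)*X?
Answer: -4880/23 ≈ -212.17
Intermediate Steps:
X = 80 (X = 8*(25 - 15) = 8*10 = 80)
(-61/23)*X = -61/23*80 = -4880/23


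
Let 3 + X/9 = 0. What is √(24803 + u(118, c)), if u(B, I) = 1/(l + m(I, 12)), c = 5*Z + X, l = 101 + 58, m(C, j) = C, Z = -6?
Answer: √258050514/102 ≈ 157.49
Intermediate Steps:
X = -27 (X = -27 + 9*0 = -27 + 0 = -27)
l = 159
c = -57 (c = 5*(-6) - 27 = -30 - 27 = -57)
u(B, I) = 1/(159 + I)
√(24803 + u(118, c)) = √(24803 + 1/(159 - 57)) = √(24803 + 1/102) = √(2529907/102) = √258050514/102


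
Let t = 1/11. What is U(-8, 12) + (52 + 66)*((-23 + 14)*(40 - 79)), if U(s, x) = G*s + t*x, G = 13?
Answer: 454466/11 ≈ 41315.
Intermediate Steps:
t = 1/11 ≈ 0.090909
U(s, x) = 13*s + x/11
U(-8, 12) + (52 + 66)*((-23 + 14)*(40 - 79)) = (13*(-8) + (1/11)*12) + (52 + 66)*((-23 + 14)*(40 - 79)) = (-104 + 12/11) + 118*(-9*(-39)) = -1132/11 + 118*351 = -1132/11 + 41418 = 454466/11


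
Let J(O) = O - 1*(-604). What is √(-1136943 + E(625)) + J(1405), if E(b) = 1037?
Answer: 2009 + I*√1135906 ≈ 2009.0 + 1065.8*I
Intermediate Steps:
J(O) = 604 + O (J(O) = O + 604 = 604 + O)
√(-1136943 + E(625)) + J(1405) = √(-1136943 + 1037) + (604 + 1405) = √(-1135906) + 2009 = I*√1135906 + 2009 = 2009 + I*√1135906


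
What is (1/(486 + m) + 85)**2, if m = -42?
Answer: 1424383081/197136 ≈ 7225.4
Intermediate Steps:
(1/(486 + m) + 85)**2 = (1/(486 - 42) + 85)**2 = (1/444 + 85)**2 = (37741/444)**2 = 1424383081/197136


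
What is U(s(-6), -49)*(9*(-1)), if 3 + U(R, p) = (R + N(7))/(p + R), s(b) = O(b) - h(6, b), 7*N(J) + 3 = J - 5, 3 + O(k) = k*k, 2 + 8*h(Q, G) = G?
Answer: 1656/35 ≈ 47.314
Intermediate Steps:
h(Q, G) = -¼ + G/8
O(k) = -3 + k² (O(k) = -3 + k*k = -3 + k²)
N(J) = -8/7 + J/7 (N(J) = -3/7 + (J - 5)/7 = -3/7 + (-5 + J)/7 = -3/7 + (-5/7 + J/7) = -8/7 + J/7)
s(b) = -11/4 + b² - b/8 (s(b) = (-3 + b²) - (-¼ + b/8) = (-3 + b²) + (¼ - b/8) = -11/4 + b² - b/8)
U(R, p) = -3 + (-⅐ + R)/(R + p) (U(R, p) = -3 + (R + (-8/7 + (⅐)*7))/(p + R) = -3 + (R + (-8/7 + 1))/(R + p) = -3 + (R - ⅐)/(R + p) = -3 + (-⅐ + R)/(R + p))
U(s(-6), -49)*(9*(-1)) = ((-⅐ - 3*(-49) - 2*(-11/4 + (-6)² - ⅛*(-6)))/((-11/4 + (-6)² - ⅛*(-6)) - 49))*(9*(-1)) = ((-⅐ + 147 - 2*(-11/4 + 36 + ¾))/((-11/4 + 36 + ¾) - 49))*(-9) = ((-⅐ + 147 - 2*34)/(34 - 49))*(-9) = ((-⅐ + 147 - 68)/(-15))*(-9) = -1/15*552/7*(-9) = -184/35*(-9) = 1656/35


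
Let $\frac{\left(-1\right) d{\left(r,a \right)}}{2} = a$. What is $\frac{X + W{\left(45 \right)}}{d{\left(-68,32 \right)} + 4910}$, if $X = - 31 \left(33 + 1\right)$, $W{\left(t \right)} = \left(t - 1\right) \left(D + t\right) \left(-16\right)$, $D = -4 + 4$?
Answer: $- \frac{16367}{2423} \approx -6.7549$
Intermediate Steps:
$d{\left(r,a \right)} = - 2 a$
$D = 0$
$W{\left(t \right)} = - 16 t \left(-1 + t\right)$ ($W{\left(t \right)} = \left(t - 1\right) \left(0 + t\right) \left(-16\right) = \left(-1 + t\right) t \left(-16\right) = t \left(-1 + t\right) \left(-16\right) = - 16 t \left(-1 + t\right)$)
$X = -1054$ ($X = \left(-31\right) 34 = -1054$)
$\frac{X + W{\left(45 \right)}}{d{\left(-68,32 \right)} + 4910} = \frac{-1054 + 16 \cdot 45 \left(1 - 45\right)}{\left(-2\right) 32 + 4910} = \frac{-1054 + 16 \cdot 45 \left(1 - 45\right)}{-64 + 4910} = \frac{-1054 + 16 \cdot 45 \left(-44\right)}{4846} = \left(-1054 - 31680\right) \frac{1}{4846} = \left(-32734\right) \frac{1}{4846} = - \frac{16367}{2423}$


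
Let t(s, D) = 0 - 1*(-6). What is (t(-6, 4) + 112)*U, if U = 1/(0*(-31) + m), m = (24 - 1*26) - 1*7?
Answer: -118/9 ≈ -13.111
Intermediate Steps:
m = -9 (m = (24 - 26) - 7 = -2 - 7 = -9)
U = -1/9 (U = 1/(0*(-31) - 9) = 1/(0 - 9) = 1/(-9) = -1/9 ≈ -0.11111)
t(s, D) = 6 (t(s, D) = 0 + 6 = 6)
(t(-6, 4) + 112)*U = (6 + 112)*(-1/9) = 118*(-1/9) = -118/9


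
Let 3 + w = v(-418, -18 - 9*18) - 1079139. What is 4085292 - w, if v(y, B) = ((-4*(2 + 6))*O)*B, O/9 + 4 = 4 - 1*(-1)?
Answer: 5112594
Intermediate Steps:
O = 9 (O = -36 + 9*(4 - 1*(-1)) = -36 + 9*(4 + 1) = -36 + 9*5 = -36 + 45 = 9)
v(y, B) = -288*B (v(y, B) = (-4*(2 + 6)*9)*B = (-4*8*9)*B = (-32*9)*B = -288*B)
w = -1027302 (w = -3 + (-288*(-18 - 9*18) - 1079139) = -3 + (-288*(-18 - 162) - 1079139) = -3 + (-288*(-180) - 1079139) = -3 + (51840 - 1079139) = -3 - 1027299 = -1027302)
4085292 - w = 4085292 - 1*(-1027302) = 4085292 + 1027302 = 5112594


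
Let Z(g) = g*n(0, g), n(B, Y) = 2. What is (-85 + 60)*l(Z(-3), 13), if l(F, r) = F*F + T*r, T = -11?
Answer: 2675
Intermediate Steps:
Z(g) = 2*g (Z(g) = g*2 = 2*g)
l(F, r) = F**2 - 11*r (l(F, r) = F*F - 11*r = F**2 - 11*r)
(-85 + 60)*l(Z(-3), 13) = (-85 + 60)*((2*(-3))**2 - 11*13) = -25*((-6)**2 - 143) = -25*(36 - 143) = -25*(-107) = 2675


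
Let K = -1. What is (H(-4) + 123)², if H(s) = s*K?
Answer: 16129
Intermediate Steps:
H(s) = -s (H(s) = s*(-1) = -s)
(H(-4) + 123)² = (-1*(-4) + 123)² = (4 + 123)² = 127² = 16129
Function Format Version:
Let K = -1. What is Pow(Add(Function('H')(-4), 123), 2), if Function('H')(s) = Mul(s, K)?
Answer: 16129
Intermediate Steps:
Function('H')(s) = Mul(-1, s) (Function('H')(s) = Mul(s, -1) = Mul(-1, s))
Pow(Add(Function('H')(-4), 123), 2) = Pow(Add(Mul(-1, -4), 123), 2) = Pow(Add(4, 123), 2) = Pow(127, 2) = 16129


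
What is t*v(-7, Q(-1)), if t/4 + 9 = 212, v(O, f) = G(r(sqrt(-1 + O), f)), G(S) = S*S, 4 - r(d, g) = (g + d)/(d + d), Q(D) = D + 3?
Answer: 19691/2 + 1421*I*sqrt(2) ≈ 9845.5 + 2009.6*I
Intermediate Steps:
Q(D) = 3 + D
r(d, g) = 4 - (d + g)/(2*d) (r(d, g) = 4 - (g + d)/(d + d) = 4 - (d + g)/(2*d))
G(S) = S**2
v(O, f) = (-f + 7*sqrt(-1 + O))**2/(4*(-1 + O)) (v(O, f) = ((-f + 7*sqrt(-1 + O))/(2*(sqrt(-1 + O))))**2 = ((-f + 7*sqrt(-1 + O))/(2*sqrt(-1 + O)))**2 = (-f + 7*sqrt(-1 + O))**2/(4*(-1 + O)))
t = 812 (t = -36 + 4*212 = -36 + 848 = 812)
t*v(-7, Q(-1)) = 812*(((3 - 1) - 7*sqrt(-1 - 7))**2/(4*(-1 - 7))) = 812*((1/4)*(2 - 14*I*sqrt(2))**2/(-8)) = 812*((1/4)*(-1/8)*(2 - 14*I*sqrt(2))**2) = 812*(-(2 - 14*I*sqrt(2))**2/32) = -203*(2 - 14*I*sqrt(2))**2/8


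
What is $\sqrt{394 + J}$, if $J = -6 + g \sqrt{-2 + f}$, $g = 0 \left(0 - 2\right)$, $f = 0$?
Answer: $2 \sqrt{97} \approx 19.698$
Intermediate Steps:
$g = 0$ ($g = 0 \left(0 - 2\right) = 0 \left(-2\right) = 0$)
$J = -6$ ($J = -6 + 0 \sqrt{-2 + 0} = -6 + 0 \sqrt{-2} = -6 + 0 i \sqrt{2} = -6 + 0 = -6$)
$\sqrt{394 + J} = \sqrt{394 - 6} = \sqrt{388} = 2 \sqrt{97}$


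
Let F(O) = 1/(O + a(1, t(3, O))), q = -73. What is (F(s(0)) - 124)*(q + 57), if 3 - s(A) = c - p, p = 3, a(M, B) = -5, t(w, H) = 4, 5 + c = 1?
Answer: 9904/5 ≈ 1980.8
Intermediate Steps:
c = -4 (c = -5 + 1 = -4)
s(A) = 10 (s(A) = 3 - (-4 - 1*3) = 3 - (-4 - 3) = 3 - 1*(-7) = 3 + 7 = 10)
F(O) = 1/(-5 + O) (F(O) = 1/(O - 5) = 1/(-5 + O))
(F(s(0)) - 124)*(q + 57) = (1/(-5 + 10) - 124)*(-73 + 57) = (1/5 - 124)*(-16) = (⅕ - 124)*(-16) = -619/5*(-16) = 9904/5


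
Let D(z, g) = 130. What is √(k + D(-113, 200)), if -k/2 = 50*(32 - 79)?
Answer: √4830 ≈ 69.498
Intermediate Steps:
k = 4700 (k = -100*(32 - 79) = -100*(-47) = -2*(-2350) = 4700)
√(k + D(-113, 200)) = √(4700 + 130) = √4830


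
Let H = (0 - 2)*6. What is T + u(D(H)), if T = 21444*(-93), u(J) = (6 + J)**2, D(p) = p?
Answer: -1994256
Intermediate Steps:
H = -12 (H = -2*6 = -12)
T = -1994292
T + u(D(H)) = -1994292 + (6 - 12)**2 = -1994292 + (-6)**2 = -1994292 + 36 = -1994256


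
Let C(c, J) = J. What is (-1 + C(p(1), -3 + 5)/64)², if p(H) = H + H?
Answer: 961/1024 ≈ 0.93848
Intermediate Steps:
p(H) = 2*H
(-1 + C(p(1), -3 + 5)/64)² = (-1 + (-3 + 5)/64)² = (-1 + 2*(1/64))² = (-1 + 1/32)² = (-31/32)² = 961/1024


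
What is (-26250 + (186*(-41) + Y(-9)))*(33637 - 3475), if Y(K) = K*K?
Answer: -1019324790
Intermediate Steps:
Y(K) = K**2
(-26250 + (186*(-41) + Y(-9)))*(33637 - 3475) = (-26250 + (186*(-41) + (-9)**2))*(33637 - 3475) = (-26250 + (-7626 + 81))*30162 = (-26250 - 7545)*30162 = -33795*30162 = -1019324790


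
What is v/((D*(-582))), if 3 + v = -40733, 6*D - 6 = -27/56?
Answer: 2281216/29973 ≈ 76.109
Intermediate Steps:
D = 103/112 (D = 1 + (-27/56)/6 = 1 + (-27*1/56)/6 = 1 + (⅙)*(-27/56) = 1 - 9/112 = 103/112 ≈ 0.91964)
v = -40736 (v = -3 - 40733 = -40736)
v/((D*(-582))) = -40736/((103/112)*(-582)) = -40736/(-29973/56) = -40736*(-56/29973) = 2281216/29973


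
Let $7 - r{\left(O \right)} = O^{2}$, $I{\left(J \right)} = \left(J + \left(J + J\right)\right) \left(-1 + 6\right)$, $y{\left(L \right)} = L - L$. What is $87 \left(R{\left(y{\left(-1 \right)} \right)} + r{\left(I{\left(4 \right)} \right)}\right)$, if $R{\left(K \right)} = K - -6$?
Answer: $-312069$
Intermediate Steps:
$y{\left(L \right)} = 0$
$I{\left(J \right)} = 15 J$ ($I{\left(J \right)} = \left(J + 2 J\right) 5 = 3 J 5 = 15 J$)
$r{\left(O \right)} = 7 - O^{2}$
$R{\left(K \right)} = 6 + K$ ($R{\left(K \right)} = K + 6 = 6 + K$)
$87 \left(R{\left(y{\left(-1 \right)} \right)} + r{\left(I{\left(4 \right)} \right)}\right) = 87 \left(\left(6 + 0\right) + \left(7 - \left(15 \cdot 4\right)^{2}\right)\right) = 87 \left(6 + \left(7 - 60^{2}\right)\right) = 87 \left(6 + \left(7 - 3600\right)\right) = 87 \left(6 - 3593\right) = 87 \left(-3587\right) = -312069$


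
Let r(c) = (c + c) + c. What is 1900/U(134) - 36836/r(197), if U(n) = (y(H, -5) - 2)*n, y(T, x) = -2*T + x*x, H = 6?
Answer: -26586682/435567 ≈ -61.039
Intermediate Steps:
r(c) = 3*c (r(c) = 2*c + c = 3*c)
y(T, x) = x² - 2*T (y(T, x) = -2*T + x² = x² - 2*T)
U(n) = 11*n (U(n) = (((-5)² - 2*6) - 2)*n = ((25 - 12) - 2)*n = (13 - 2)*n = 11*n)
1900/U(134) - 36836/r(197) = 1900/((11*134)) - 36836/(3*197) = 1900/1474 - 36836/591 = 1900*(1/1474) - 36836*1/591 = 950/737 - 36836/591 = -26586682/435567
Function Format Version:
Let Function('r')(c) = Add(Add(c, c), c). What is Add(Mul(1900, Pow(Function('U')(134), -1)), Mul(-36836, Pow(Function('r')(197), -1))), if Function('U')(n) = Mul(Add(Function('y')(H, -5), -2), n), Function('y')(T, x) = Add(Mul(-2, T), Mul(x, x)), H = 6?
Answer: Rational(-26586682, 435567) ≈ -61.039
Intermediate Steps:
Function('r')(c) = Mul(3, c) (Function('r')(c) = Add(Mul(2, c), c) = Mul(3, c))
Function('y')(T, x) = Add(Pow(x, 2), Mul(-2, T)) (Function('y')(T, x) = Add(Mul(-2, T), Pow(x, 2)) = Add(Pow(x, 2), Mul(-2, T)))
Function('U')(n) = Mul(11, n) (Function('U')(n) = Mul(Add(Add(Pow(-5, 2), Mul(-2, 6)), -2), n) = Mul(Add(Add(25, -12), -2), n) = Mul(Add(13, -2), n) = Mul(11, n))
Add(Mul(1900, Pow(Function('U')(134), -1)), Mul(-36836, Pow(Function('r')(197), -1))) = Add(Mul(1900, Pow(Mul(11, 134), -1)), Mul(-36836, Pow(Mul(3, 197), -1))) = Add(Mul(1900, Pow(1474, -1)), Mul(-36836, Pow(591, -1))) = Add(Mul(1900, Rational(1, 1474)), Mul(-36836, Rational(1, 591))) = Add(Rational(950, 737), Rational(-36836, 591)) = Rational(-26586682, 435567)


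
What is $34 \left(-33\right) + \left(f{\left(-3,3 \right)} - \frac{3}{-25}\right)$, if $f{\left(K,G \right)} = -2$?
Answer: $- \frac{28097}{25} \approx -1123.9$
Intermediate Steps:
$34 \left(-33\right) + \left(f{\left(-3,3 \right)} - \frac{3}{-25}\right) = 34 \left(-33\right) - \left(2 + \frac{3}{-25}\right) = -1122 - \left(2 + 3 \left(- \frac{1}{25}\right)\right) = -1122 - \frac{47}{25} = - \frac{28097}{25}$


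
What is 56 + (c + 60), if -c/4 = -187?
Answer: 864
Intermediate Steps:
c = 748 (c = -4*(-187) = 748)
56 + (c + 60) = 56 + (748 + 60) = 56 + 808 = 864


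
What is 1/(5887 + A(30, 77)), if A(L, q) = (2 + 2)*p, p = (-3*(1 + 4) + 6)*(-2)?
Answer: 1/5959 ≈ 0.00016781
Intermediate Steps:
p = 18 (p = (-3*5 + 6)*(-2) = (-15 + 6)*(-2) = -9*(-2) = 18)
A(L, q) = 72 (A(L, q) = (2 + 2)*18 = 4*18 = 72)
1/(5887 + A(30, 77)) = 1/(5887 + 72) = 1/5959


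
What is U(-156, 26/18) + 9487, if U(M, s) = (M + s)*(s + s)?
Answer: 732281/81 ≈ 9040.5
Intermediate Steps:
U(M, s) = 2*s*(M + s) (U(M, s) = (M + s)*(2*s) = 2*s*(M + s))
U(-156, 26/18) + 9487 = 2*(26/18)*(-156 + 26/18) + 9487 = 2*(26*(1/18))*(-156 + 26*(1/18)) + 9487 = 2*(13/9)*(-156 + 13/9) + 9487 = 2*(13/9)*(-1391/9) + 9487 = -36166/81 + 9487 = 732281/81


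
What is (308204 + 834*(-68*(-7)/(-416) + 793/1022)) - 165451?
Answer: 3785070775/26572 ≈ 1.4245e+5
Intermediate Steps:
(308204 + 834*(-68*(-7)/(-416) + 793/1022)) - 165451 = (308204 + 834*(476*(-1/416) + 793*(1/1022))) - 165451 = (308204 + 834*(-119/104 + 793/1022)) - 165451 = (308204 + 834*(-19573/53144)) - 165451 = (308204 - 8161941/26572) - 165451 = 8181434747/26572 - 165451 = 3785070775/26572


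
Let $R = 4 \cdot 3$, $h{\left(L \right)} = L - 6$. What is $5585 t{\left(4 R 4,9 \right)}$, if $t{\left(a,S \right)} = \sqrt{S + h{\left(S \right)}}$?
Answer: $11170 \sqrt{3} \approx 19347.0$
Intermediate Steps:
$h{\left(L \right)} = -6 + L$ ($h{\left(L \right)} = L - 6 = -6 + L$)
$R = 12$
$t{\left(a,S \right)} = \sqrt{-6 + 2 S}$ ($t{\left(a,S \right)} = \sqrt{S + \left(-6 + S\right)} = \sqrt{-6 + 2 S}$)
$5585 t{\left(4 R 4,9 \right)} = 5585 \sqrt{-6 + 2 \cdot 9} = 5585 \sqrt{-6 + 18} = 5585 \sqrt{12} = 5585 \cdot 2 \sqrt{3} = 11170 \sqrt{3}$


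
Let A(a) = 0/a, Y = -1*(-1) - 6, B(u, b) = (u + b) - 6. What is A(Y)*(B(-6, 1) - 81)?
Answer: 0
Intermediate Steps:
B(u, b) = -6 + b + u (B(u, b) = (b + u) - 6 = -6 + b + u)
Y = -5 (Y = 1 - 6 = -5)
A(a) = 0
A(Y)*(B(-6, 1) - 81) = 0*((-6 + 1 - 6) - 81) = 0*(-11 - 81) = 0*(-92) = 0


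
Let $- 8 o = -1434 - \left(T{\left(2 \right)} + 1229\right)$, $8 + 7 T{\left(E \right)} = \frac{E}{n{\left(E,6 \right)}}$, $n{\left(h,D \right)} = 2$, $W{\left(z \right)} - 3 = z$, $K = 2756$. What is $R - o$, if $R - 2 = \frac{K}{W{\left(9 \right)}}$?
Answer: $- \frac{1213}{12} \approx -101.08$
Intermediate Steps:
$W{\left(z \right)} = 3 + z$
$T{\left(E \right)} = - \frac{8}{7} + \frac{E}{14}$ ($T{\left(E \right)} = - \frac{8}{7} + \frac{E \frac{1}{2}}{7} = - \frac{8}{7} + \frac{\frac{1}{2} E}{7} = - \frac{8}{7} + \frac{E}{14}$)
$R = \frac{695}{3}$ ($R = 2 + \frac{2756}{3 + 9} = 2 + \frac{2756}{12} = 2 + 2756 \cdot \frac{1}{12} = 2 + \frac{689}{3} = \frac{695}{3} \approx 231.67$)
$o = \frac{1331}{4}$ ($o = - \frac{-1434 - \left(\left(- \frac{8}{7} + \frac{1}{14} \cdot 2\right) + 1229\right)}{8} = - \frac{-1434 - \left(\left(- \frac{8}{7} + \frac{1}{7}\right) + 1229\right)}{8} = - \frac{-1434 - \left(-1 + 1229\right)}{8} = - \frac{-1434 - 1228}{8} = \left(- \frac{1}{8}\right) \left(-2662\right) = \frac{1331}{4} \approx 332.75$)
$R - o = \frac{695}{3} - \frac{1331}{4} = - \frac{1213}{12}$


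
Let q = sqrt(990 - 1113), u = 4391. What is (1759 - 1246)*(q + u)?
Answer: 2252583 + 513*I*sqrt(123) ≈ 2.2526e+6 + 5689.4*I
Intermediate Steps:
q = I*sqrt(123) (q = sqrt(-123) = I*sqrt(123) ≈ 11.091*I)
(1759 - 1246)*(q + u) = (1759 - 1246)*(I*sqrt(123) + 4391) = 513*(4391 + I*sqrt(123)) = 2252583 + 513*I*sqrt(123)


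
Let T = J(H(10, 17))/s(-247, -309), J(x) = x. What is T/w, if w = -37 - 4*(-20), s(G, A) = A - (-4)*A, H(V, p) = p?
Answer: -17/66435 ≈ -0.00025589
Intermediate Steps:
s(G, A) = 5*A (s(G, A) = A + 4*A = 5*A)
T = -17/1545 (T = 17/((5*(-309))) = 17/(-1545) = 17*(-1/1545) = -17/1545 ≈ -0.011003)
w = 43 (w = -37 + 80 = 43)
T/w = -17/1545/43 = -17/1545*1/43 = -17/66435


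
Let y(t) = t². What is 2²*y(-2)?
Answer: 16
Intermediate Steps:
2²*y(-2) = 2²*(-2)² = 4*4 = 16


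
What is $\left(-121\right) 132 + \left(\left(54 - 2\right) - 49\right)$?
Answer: $-15969$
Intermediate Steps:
$\left(-121\right) 132 + \left(\left(54 - 2\right) - 49\right) = -15972 + \left(52 - 49\right) = -15972 + 3 = -15969$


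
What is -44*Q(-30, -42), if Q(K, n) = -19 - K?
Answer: -484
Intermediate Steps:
-44*Q(-30, -42) = -44*(-19 - 1*(-30)) = -44*(-19 + 30) = -44*11 = -484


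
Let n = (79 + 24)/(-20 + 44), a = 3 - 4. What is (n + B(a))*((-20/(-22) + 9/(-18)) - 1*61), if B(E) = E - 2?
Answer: -41323/528 ≈ -78.263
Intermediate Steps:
a = -1
B(E) = -2 + E
n = 103/24 ≈ 4.2917
(n + B(a))*((-20/(-22) + 9/(-18)) - 1*61) = (103/24 + (-2 - 1))*((-20/(-22) + 9/(-18)) - 1*61) = (103/24 - 3)*((-20*(-1/22) + 9*(-1/18)) - 61) = 31*((10/11 - ½) - 61)/24 = 31*(9/22 - 61)/24 = (31/24)*(-1333/22) = -41323/528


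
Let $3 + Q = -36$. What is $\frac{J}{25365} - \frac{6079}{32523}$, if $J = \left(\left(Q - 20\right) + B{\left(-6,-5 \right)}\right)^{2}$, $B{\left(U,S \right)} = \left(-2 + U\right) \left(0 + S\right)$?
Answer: $- \frac{2499176}{14472735} \approx -0.17268$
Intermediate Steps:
$Q = -39$ ($Q = -3 - 36 = -39$)
$B{\left(U,S \right)} = S \left(-2 + U\right)$ ($B{\left(U,S \right)} = \left(-2 + U\right) S = S \left(-2 + U\right)$)
$J = 361$ ($J = \left(\left(-39 - 20\right) - 5 \left(-2 - 6\right)\right)^{2} = \left(-59 - -40\right)^{2} = \left(-59 + 40\right)^{2} = \left(-19\right)^{2} = 361$)
$\frac{J}{25365} - \frac{6079}{32523} = \frac{361}{25365} - \frac{6079}{32523} = 361 \cdot \frac{1}{25365} - \frac{6079}{32523} = \frac{19}{1335} - \frac{6079}{32523} = - \frac{2499176}{14472735}$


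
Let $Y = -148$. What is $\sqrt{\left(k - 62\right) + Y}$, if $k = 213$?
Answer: $\sqrt{3} \approx 1.732$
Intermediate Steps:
$\sqrt{\left(k - 62\right) + Y} = \sqrt{\left(213 - 62\right) - 148} = \sqrt{151 - 148} = \sqrt{3}$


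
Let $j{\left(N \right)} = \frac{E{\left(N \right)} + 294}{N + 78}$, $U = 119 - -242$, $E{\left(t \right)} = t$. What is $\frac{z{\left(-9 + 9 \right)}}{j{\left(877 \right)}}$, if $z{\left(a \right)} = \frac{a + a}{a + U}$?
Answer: $0$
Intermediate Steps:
$U = 361$ ($U = 119 + 242 = 361$)
$j{\left(N \right)} = \frac{294 + N}{78 + N}$ ($j{\left(N \right)} = \frac{N + 294}{N + 78} = \frac{294 + N}{78 + N}$)
$z{\left(a \right)} = \frac{2 a}{361 + a}$ ($z{\left(a \right)} = \frac{a + a}{a + 361} = \frac{2 a}{361 + a}$)
$\frac{z{\left(-9 + 9 \right)}}{j{\left(877 \right)}} = \frac{2 \left(-9 + 9\right) \frac{1}{361 + \left(-9 + 9\right)}}{\frac{1}{78 + 877} \left(294 + 877\right)} = \frac{2 \cdot 0 \frac{1}{361 + 0}}{\frac{1}{955} \cdot 1171} = \frac{2 \cdot 0 \cdot \frac{1}{361}}{\frac{1}{955} \cdot 1171} = \frac{2 \cdot 0 \cdot \frac{1}{361}}{\frac{1171}{955}} = 0 \cdot \frac{955}{1171} = 0$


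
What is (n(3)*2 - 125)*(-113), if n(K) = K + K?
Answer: 12769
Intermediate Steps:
n(K) = 2*K
(n(3)*2 - 125)*(-113) = ((2*3)*2 - 125)*(-113) = (6*2 - 125)*(-113) = (12 - 125)*(-113) = -113*(-113) = 12769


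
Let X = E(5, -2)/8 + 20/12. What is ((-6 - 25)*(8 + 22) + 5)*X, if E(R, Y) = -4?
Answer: -6475/6 ≈ -1079.2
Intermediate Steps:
X = 7/6 (X = -4/8 + 20/12 = -4*1/8 + 20*(1/12) = -1/2 + 5/3 = 7/6 ≈ 1.1667)
((-6 - 25)*(8 + 22) + 5)*X = ((-6 - 25)*(8 + 22) + 5)*(7/6) = (-31*30 + 5)*(7/6) = (-930 + 5)*(7/6) = -925*7/6 = -6475/6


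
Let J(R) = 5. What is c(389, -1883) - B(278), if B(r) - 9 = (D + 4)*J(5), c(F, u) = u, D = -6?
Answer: -1882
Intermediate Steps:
B(r) = -1 (B(r) = 9 + (-6 + 4)*5 = 9 - 2*5 = 9 - 10 = -1)
c(389, -1883) - B(278) = -1883 - 1*(-1) = -1883 + 1 = -1882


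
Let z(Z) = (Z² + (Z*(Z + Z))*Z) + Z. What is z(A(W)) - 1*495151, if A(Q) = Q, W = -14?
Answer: -500457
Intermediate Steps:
z(Z) = Z + Z² + 2*Z³ (z(Z) = (Z² + (Z*(2*Z))*Z) + Z = (Z² + (2*Z²)*Z) + Z = (Z² + 2*Z³) + Z = Z + Z² + 2*Z³)
z(A(W)) - 1*495151 = -14*(1 - 14 + 2*(-14)²) - 1*495151 = -14*(1 - 14 + 2*196) - 495151 = -14*(1 - 14 + 392) - 495151 = -14*379 - 495151 = -5306 - 495151 = -500457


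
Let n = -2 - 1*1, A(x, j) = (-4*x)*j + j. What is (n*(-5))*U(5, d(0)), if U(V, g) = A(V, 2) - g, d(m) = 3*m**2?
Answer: -570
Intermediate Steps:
A(x, j) = j - 4*j*x (A(x, j) = -4*j*x + j = j - 4*j*x)
U(V, g) = 2 - g - 8*V (U(V, g) = 2*(1 - 4*V) - g = (2 - 8*V) - g = 2 - g - 8*V)
n = -3 (n = -2 - 1 = -3)
(n*(-5))*U(5, d(0)) = (-3*(-5))*(2 - 3*0**2 - 8*5) = 15*(2 - 3*0 - 40) = 15*(2 - 1*0 - 40) = 15*(2 + 0 - 40) = 15*(-38) = -570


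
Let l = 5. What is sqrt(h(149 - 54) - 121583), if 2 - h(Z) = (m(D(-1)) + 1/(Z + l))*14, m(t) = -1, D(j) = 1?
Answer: 3*I*sqrt(1350746)/10 ≈ 348.67*I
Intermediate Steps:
h(Z) = 16 - 14/(5 + Z) (h(Z) = 2 - (-1 + 1/(Z + 5))*14 = 2 - (-1 + 1/(5 + Z))*14 = 2 - (-14 + 14/(5 + Z)) = 2 + (14 - 14/(5 + Z)) = 16 - 14/(5 + Z))
sqrt(h(149 - 54) - 121583) = sqrt(2*(33 + 8*(149 - 54))/(5 + (149 - 54)) - 121583) = sqrt(2*(33 + 8*95)/(5 + 95) - 121583) = sqrt(2*(33 + 760)/100 - 121583) = sqrt(2*(1/100)*793 - 121583) = sqrt(793/50 - 121583) = sqrt(-6078357/50) = 3*I*sqrt(1350746)/10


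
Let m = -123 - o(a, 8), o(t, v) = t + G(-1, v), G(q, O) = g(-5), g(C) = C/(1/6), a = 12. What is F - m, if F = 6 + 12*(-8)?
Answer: 15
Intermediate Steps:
g(C) = 6*C (g(C) = C/(⅙) = C*6 = 6*C)
G(q, O) = -30 (G(q, O) = 6*(-5) = -30)
o(t, v) = -30 + t (o(t, v) = t - 30 = -30 + t)
m = -105 (m = -123 - (-30 + 12) = -123 - 1*(-18) = -123 + 18 = -105)
F = -90 (F = 6 - 96 = -90)
F - m = -90 - 1*(-105) = -90 + 105 = 15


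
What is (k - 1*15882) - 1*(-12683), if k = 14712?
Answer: 11513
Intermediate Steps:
(k - 1*15882) - 1*(-12683) = (14712 - 1*15882) - 1*(-12683) = (14712 - 15882) + 12683 = -1170 + 12683 = 11513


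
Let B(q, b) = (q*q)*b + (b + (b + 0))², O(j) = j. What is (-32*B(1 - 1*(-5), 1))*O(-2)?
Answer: 2560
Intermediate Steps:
B(q, b) = 4*b² + b*q² (B(q, b) = q²*b + (b + b)² = b*q² + (2*b)² = b*q² + 4*b² = 4*b² + b*q²)
(-32*B(1 - 1*(-5), 1))*O(-2) = -32*((1 - 1*(-5))² + 4*1)*(-2) = -32*((1 + 5)² + 4)*(-2) = -32*(6² + 4)*(-2) = -32*(36 + 4)*(-2) = -32*40*(-2) = -1280*(-2) = 2560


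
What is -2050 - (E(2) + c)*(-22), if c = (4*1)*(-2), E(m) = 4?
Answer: -2138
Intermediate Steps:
c = -8 (c = 4*(-2) = -8)
-2050 - (E(2) + c)*(-22) = -2050 - (4 - 8)*(-22) = -2050 - (-4)*(-22) = -2050 - 1*88 = -2050 - 88 = -2138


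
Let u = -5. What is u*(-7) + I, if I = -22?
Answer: 13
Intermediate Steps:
u*(-7) + I = -5*(-7) - 22 = 35 - 22 = 13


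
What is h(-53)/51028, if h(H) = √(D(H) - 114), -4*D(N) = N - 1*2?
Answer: I*√401/102056 ≈ 0.00019622*I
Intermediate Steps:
D(N) = ½ - N/4 (D(N) = -(N - 1*2)/4 = -(N - 2)/4 = -(-2 + N)/4 = ½ - N/4)
h(H) = √(-227/2 - H/4) (h(H) = √((½ - H/4) - 114) = √(-227/2 - H/4))
h(-53)/51028 = (√(-454 - 1*(-53))/2)/51028 = (√(-454 + 53)/2)*(1/51028) = (√(-401)/2)*(1/51028) = ((I*√401)/2)*(1/51028) = (I*√401/2)*(1/51028) = I*√401/102056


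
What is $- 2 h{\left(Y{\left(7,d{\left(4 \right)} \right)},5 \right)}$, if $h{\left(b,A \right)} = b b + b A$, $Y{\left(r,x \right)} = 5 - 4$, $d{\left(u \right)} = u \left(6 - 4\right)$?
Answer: $-12$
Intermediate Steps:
$d{\left(u \right)} = 2 u$ ($d{\left(u \right)} = u 2 = 2 u$)
$Y{\left(r,x \right)} = 1$ ($Y{\left(r,x \right)} = 5 - 4 = 1$)
$h{\left(b,A \right)} = b^{2} + A b$
$- 2 h{\left(Y{\left(7,d{\left(4 \right)} \right)},5 \right)} = - 2 \cdot 1 \left(5 + 1\right) = - 2 \cdot 1 \cdot 6 = \left(-2\right) 6 = -12$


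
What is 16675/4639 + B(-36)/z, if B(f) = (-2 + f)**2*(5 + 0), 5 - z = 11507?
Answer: 79151135/26678889 ≈ 2.9668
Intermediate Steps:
z = -11502 (z = 5 - 1*11507 = 5 - 11507 = -11502)
B(f) = 5*(-2 + f)**2 (B(f) = (-2 + f)**2*5 = 5*(-2 + f)**2)
16675/4639 + B(-36)/z = 16675/4639 + (5*(-2 - 36)**2)/(-11502) = 16675*(1/4639) + (5*(-38)**2)*(-1/11502) = 16675/4639 + (5*1444)*(-1/11502) = 16675/4639 + 7220*(-1/11502) = 16675/4639 - 3610/5751 = 79151135/26678889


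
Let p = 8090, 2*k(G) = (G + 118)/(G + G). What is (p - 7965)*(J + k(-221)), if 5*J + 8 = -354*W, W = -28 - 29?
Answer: 445769875/884 ≈ 5.0426e+5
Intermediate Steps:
k(G) = (118 + G)/(4*G) (k(G) = ((G + 118)/(G + G))/2 = ((118 + G)/((2*G)))/2 = ((118 + G)*(1/(2*G)))/2 = ((118 + G)/(2*G))/2 = (118 + G)/(4*G))
W = -57
J = 4034 (J = -8/5 + (-354*(-57))/5 = -8/5 + (1/5)*20178 = -8/5 + 20178/5 = 4034)
(p - 7965)*(J + k(-221)) = (8090 - 7965)*(4034 + (1/4)*(118 - 221)/(-221)) = 125*(4034 + (1/4)*(-1/221)*(-103)) = 125*(4034 + 103/884) = 125*(3566159/884) = 445769875/884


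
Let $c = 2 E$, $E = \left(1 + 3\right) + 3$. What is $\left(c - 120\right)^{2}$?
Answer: $11236$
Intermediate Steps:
$E = 7$ ($E = 4 + 3 = 7$)
$c = 14$ ($c = 2 \cdot 7 = 14$)
$\left(c - 120\right)^{2} = \left(14 - 120\right)^{2} = \left(-106\right)^{2} = 11236$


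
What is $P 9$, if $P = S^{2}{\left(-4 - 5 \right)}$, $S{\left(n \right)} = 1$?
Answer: $9$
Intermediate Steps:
$P = 1$ ($P = 1^{2} = 1$)
$P 9 = 1 \cdot 9 = 9$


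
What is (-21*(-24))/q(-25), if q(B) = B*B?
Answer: 504/625 ≈ 0.80640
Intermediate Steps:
q(B) = B²
(-21*(-24))/q(-25) = (-21*(-24))/((-25)²) = 504/625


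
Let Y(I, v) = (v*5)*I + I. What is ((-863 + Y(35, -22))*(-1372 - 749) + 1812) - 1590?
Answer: 9922260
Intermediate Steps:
Y(I, v) = I + 5*I*v (Y(I, v) = (5*v)*I + I = 5*I*v + I = I + 5*I*v)
((-863 + Y(35, -22))*(-1372 - 749) + 1812) - 1590 = ((-863 + 35*(1 + 5*(-22)))*(-1372 - 749) + 1812) - 1590 = ((-863 + 35*(1 - 110))*(-2121) + 1812) - 1590 = ((-863 + 35*(-109))*(-2121) + 1812) - 1590 = ((-863 - 3815)*(-2121) + 1812) - 1590 = (-4678*(-2121) + 1812) - 1590 = (9922038 + 1812) - 1590 = 9923850 - 1590 = 9922260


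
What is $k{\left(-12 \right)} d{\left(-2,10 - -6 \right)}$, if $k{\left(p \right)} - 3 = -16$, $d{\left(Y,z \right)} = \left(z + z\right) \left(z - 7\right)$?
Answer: $-3744$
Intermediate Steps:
$d{\left(Y,z \right)} = 2 z \left(-7 + z\right)$
$k{\left(p \right)} = -13$ ($k{\left(p \right)} = 3 - 16 = -13$)
$k{\left(-12 \right)} d{\left(-2,10 - -6 \right)} = - 13 \cdot 2 \left(10 - -6\right) \left(-7 + \left(10 - -6\right)\right) = - 13 \cdot 2 \left(10 + 6\right) \left(-7 + \left(10 + 6\right)\right) = - 13 \cdot 2 \cdot 16 \left(-7 + 16\right) = - 13 \cdot 2 \cdot 16 \cdot 9 = \left(-13\right) 288 = -3744$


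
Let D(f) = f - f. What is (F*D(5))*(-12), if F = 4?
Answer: 0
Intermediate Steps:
D(f) = 0
(F*D(5))*(-12) = (4*0)*(-12) = 0*(-12) = 0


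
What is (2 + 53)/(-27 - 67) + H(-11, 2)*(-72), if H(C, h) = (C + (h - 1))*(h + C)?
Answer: -609175/94 ≈ -6480.6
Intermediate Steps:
H(C, h) = (C + h)*(-1 + C + h) (H(C, h) = (C + (-1 + h))*(C + h) = (-1 + C + h)*(C + h) = (C + h)*(-1 + C + h))
(2 + 53)/(-27 - 67) + H(-11, 2)*(-72) = (2 + 53)/(-27 - 67) + ((-11)**2 + 2**2 - 1*(-11) - 1*2 + 2*(-11)*2)*(-72) = 55/(-94) + (121 + 4 + 11 - 2 - 44)*(-72) = 55*(-1/94) + 90*(-72) = -55/94 - 6480 = -609175/94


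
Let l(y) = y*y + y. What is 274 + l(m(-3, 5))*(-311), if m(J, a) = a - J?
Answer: -22118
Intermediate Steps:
l(y) = y + y² (l(y) = y² + y = y + y²)
274 + l(m(-3, 5))*(-311) = 274 + ((5 - 1*(-3))*(1 + (5 - 1*(-3))))*(-311) = 274 + ((5 + 3)*(1 + (5 + 3)))*(-311) = 274 + (8*(1 + 8))*(-311) = 274 + (8*9)*(-311) = 274 + 72*(-311) = 274 - 22392 = -22118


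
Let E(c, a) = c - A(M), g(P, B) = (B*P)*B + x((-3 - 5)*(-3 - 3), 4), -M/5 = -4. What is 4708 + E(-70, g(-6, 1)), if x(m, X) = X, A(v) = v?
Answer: 4618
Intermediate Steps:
M = 20 (M = -5*(-4) = 20)
g(P, B) = 4 + P*B² (g(P, B) = (B*P)*B + 4 = P*B² + 4 = 4 + P*B²)
E(c, a) = -20 + c (E(c, a) = c - 1*20 = c - 20 = -20 + c)
4708 + E(-70, g(-6, 1)) = 4708 + (-20 - 70) = 4708 - 90 = 4618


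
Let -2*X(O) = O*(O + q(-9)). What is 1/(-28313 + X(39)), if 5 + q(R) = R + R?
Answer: -1/28625 ≈ -3.4934e-5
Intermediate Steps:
q(R) = -5 + 2*R (q(R) = -5 + (R + R) = -5 + 2*R)
X(O) = -O*(-23 + O)/2 (X(O) = -O*(O + (-5 + 2*(-9)))/2 = -O*(O + (-5 - 18))/2 = -O*(O - 23)/2 = -O*(-23 + O)/2)
1/(-28313 + X(39)) = 1/(-28313 + (½)*39*(23 - 1*39)) = 1/(-28313 + (½)*39*(23 - 39)) = 1/(-28313 + (½)*39*(-16)) = 1/(-28313 - 312) = 1/(-28625) = -1/28625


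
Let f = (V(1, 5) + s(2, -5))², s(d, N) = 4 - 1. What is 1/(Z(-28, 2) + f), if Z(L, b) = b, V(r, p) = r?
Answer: 1/18 ≈ 0.055556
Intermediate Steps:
s(d, N) = 3
f = 16 (f = (1 + 3)² = 4² = 16)
1/(Z(-28, 2) + f) = 1/(2 + 16) = 1/18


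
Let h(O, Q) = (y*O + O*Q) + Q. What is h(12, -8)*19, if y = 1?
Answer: -1748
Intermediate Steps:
h(O, Q) = O + Q + O*Q (h(O, Q) = (1*O + O*Q) + Q = (O + O*Q) + Q = O + Q + O*Q)
h(12, -8)*19 = (12 - 8 + 12*(-8))*19 = (12 - 8 - 96)*19 = -92*19 = -1748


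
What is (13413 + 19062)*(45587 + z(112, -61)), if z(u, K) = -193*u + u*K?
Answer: 556589025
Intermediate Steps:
z(u, K) = -193*u + K*u
(13413 + 19062)*(45587 + z(112, -61)) = (13413 + 19062)*(45587 + 112*(-193 - 61)) = 32475*(45587 + 112*(-254)) = 32475*(45587 - 28448) = 32475*17139 = 556589025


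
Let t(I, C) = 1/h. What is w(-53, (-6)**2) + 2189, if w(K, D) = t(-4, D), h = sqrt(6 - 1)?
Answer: 2189 + sqrt(5)/5 ≈ 2189.4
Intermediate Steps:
h = sqrt(5) ≈ 2.2361
t(I, C) = sqrt(5)/5 (t(I, C) = 1/(sqrt(5)) = sqrt(5)/5)
w(K, D) = sqrt(5)/5
w(-53, (-6)**2) + 2189 = sqrt(5)/5 + 2189 = 2189 + sqrt(5)/5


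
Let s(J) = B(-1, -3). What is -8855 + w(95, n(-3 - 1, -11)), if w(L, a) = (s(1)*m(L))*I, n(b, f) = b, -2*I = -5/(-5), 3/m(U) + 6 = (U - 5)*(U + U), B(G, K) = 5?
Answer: -100911585/11396 ≈ -8855.0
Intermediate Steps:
m(U) = 3/(-6 + 2*U*(-5 + U)) (m(U) = 3/(-6 + (U - 5)*(U + U)) = 3/(-6 + (-5 + U)*(2*U)) = 3/(-6 + 2*U*(-5 + U)))
s(J) = 5
I = -½ (I = -(-5)/(2*(-5)) = -(-5)*(-1)/(2*5) = -½*1 = -½ ≈ -0.50000)
w(L, a) = -15/(4*(-3 + L² - 5*L)) (w(L, a) = (5*(3/(2*(-3 + L² - 5*L))))*(-½) = (15/(2*(-3 + L² - 5*L)))*(-½) = -15/(4*(-3 + L² - 5*L)))
-8855 + w(95, n(-3 - 1, -11)) = -8855 + 15/(4*(3 - 1*95² + 5*95)) = -8855 + 15/(4*(3 - 1*9025 + 475)) = -8855 + 15/(4*(3 - 9025 + 475)) = -8855 + (15/4)/(-8547) = -8855 + (15/4)*(-1/8547) = -8855 - 5/11396 = -100911585/11396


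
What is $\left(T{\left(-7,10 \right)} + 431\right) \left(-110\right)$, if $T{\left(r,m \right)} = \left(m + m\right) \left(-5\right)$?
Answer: $-36410$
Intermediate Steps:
$T{\left(r,m \right)} = - 10 m$ ($T{\left(r,m \right)} = 2 m \left(-5\right) = - 10 m$)
$\left(T{\left(-7,10 \right)} + 431\right) \left(-110\right) = \left(\left(-10\right) 10 + 431\right) \left(-110\right) = \left(-100 + 431\right) \left(-110\right) = 331 \left(-110\right) = -36410$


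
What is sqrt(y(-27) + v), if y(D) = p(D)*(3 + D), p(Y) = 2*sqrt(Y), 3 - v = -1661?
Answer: 4*sqrt(104 - 9*I*sqrt(3)) ≈ 40.906 - 3.0486*I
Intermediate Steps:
v = 1664 (v = 3 - 1*(-1661) = 3 + 1661 = 1664)
y(D) = 2*sqrt(D)*(3 + D) (y(D) = (2*sqrt(D))*(3 + D) = 2*sqrt(D)*(3 + D))
sqrt(y(-27) + v) = sqrt(2*sqrt(-27)*(3 - 27) + 1664) = sqrt(2*(3*I*sqrt(3))*(-24) + 1664) = sqrt(-144*I*sqrt(3) + 1664) = sqrt(1664 - 144*I*sqrt(3))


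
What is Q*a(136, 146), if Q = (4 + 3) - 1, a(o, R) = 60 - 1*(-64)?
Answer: 744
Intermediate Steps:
a(o, R) = 124 (a(o, R) = 60 + 64 = 124)
Q = 6 (Q = 7 - 1 = 6)
Q*a(136, 146) = 6*124 = 744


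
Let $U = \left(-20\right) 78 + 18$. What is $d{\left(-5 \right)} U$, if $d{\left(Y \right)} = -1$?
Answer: $1542$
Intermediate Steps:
$U = -1542$ ($U = -1560 + 18 = -1542$)
$d{\left(-5 \right)} U = \left(-1\right) \left(-1542\right) = 1542$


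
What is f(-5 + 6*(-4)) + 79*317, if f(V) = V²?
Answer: 25884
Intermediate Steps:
f(-5 + 6*(-4)) + 79*317 = (-5 + 6*(-4))² + 79*317 = (-5 - 24)² + 25043 = (-29)² + 25043 = 841 + 25043 = 25884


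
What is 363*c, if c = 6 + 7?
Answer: 4719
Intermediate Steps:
c = 13
363*c = 363*13 = 4719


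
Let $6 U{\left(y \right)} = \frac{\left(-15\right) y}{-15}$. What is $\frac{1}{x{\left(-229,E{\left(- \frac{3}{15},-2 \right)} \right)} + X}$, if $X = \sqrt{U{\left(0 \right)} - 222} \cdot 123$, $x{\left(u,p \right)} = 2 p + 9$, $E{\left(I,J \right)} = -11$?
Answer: $- \frac{13}{3358807} - \frac{123 i \sqrt{222}}{3358807} \approx -3.8704 \cdot 10^{-6} - 0.00054563 i$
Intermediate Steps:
$x{\left(u,p \right)} = 9 + 2 p$
$U{\left(y \right)} = \frac{y}{6}$ ($U{\left(y \right)} = \frac{- 15 y \frac{1}{-15}}{6} = \frac{- 15 y \left(- \frac{1}{15}\right)}{6} = \frac{y}{6}$)
$X = 123 i \sqrt{222}$ ($X = \sqrt{\frac{1}{6} \cdot 0 - 222} \cdot 123 = \sqrt{0 - 222} \cdot 123 = \sqrt{-222} \cdot 123 = i \sqrt{222} \cdot 123 = 123 i \sqrt{222} \approx 1832.7 i$)
$\frac{1}{x{\left(-229,E{\left(- \frac{3}{15},-2 \right)} \right)} + X} = \frac{1}{\left(9 + 2 \left(-11\right)\right) + 123 i \sqrt{222}} = \frac{1}{\left(9 - 22\right) + 123 i \sqrt{222}} = \frac{1}{-13 + 123 i \sqrt{222}}$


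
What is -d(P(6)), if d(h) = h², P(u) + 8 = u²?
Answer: -784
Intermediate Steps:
P(u) = -8 + u²
-d(P(6)) = -(-8 + 6²)² = -(-8 + 36)² = -1*28² = -1*784 = -784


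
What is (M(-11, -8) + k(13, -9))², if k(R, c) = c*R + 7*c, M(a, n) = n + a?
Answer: 39601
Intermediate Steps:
M(a, n) = a + n
k(R, c) = 7*c + R*c (k(R, c) = R*c + 7*c = 7*c + R*c)
(M(-11, -8) + k(13, -9))² = ((-11 - 8) - 9*(7 + 13))² = (-19 - 9*20)² = (-19 - 180)² = (-199)² = 39601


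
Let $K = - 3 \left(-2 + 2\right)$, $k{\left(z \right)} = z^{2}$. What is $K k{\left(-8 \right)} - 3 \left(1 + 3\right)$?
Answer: $-12$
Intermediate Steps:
$K = 0$ ($K = \left(-3\right) 0 = 0$)
$K k{\left(-8 \right)} - 3 \left(1 + 3\right) = 0 \left(-8\right)^{2} - 3 \left(1 + 3\right) = 0 \cdot 64 - 12 = 0 - 12 = -12$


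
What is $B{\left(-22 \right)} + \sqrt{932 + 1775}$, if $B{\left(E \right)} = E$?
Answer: $-22 + \sqrt{2707} \approx 30.029$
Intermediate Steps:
$B{\left(-22 \right)} + \sqrt{932 + 1775} = -22 + \sqrt{932 + 1775} = -22 + \sqrt{2707}$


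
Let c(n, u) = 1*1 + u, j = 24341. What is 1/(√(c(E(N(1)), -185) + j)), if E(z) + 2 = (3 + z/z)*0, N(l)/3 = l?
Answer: √493/3451 ≈ 0.0064340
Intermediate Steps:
N(l) = 3*l
E(z) = -2 (E(z) = -2 + (3 + z/z)*0 = -2 + (3 + 1)*0 = -2 + 4*0 = -2 + 0 = -2)
c(n, u) = 1 + u
1/(√(c(E(N(1)), -185) + j)) = 1/(√((1 - 185) + 24341)) = 1/(√(-184 + 24341)) = 1/(√24157) = 1/(7*√493) = √493/3451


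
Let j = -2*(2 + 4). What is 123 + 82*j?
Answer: -861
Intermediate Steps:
j = -12 (j = -2*6 = -12)
123 + 82*j = 123 + 82*(-12) = 123 - 984 = -861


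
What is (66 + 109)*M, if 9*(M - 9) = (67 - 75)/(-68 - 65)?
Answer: 269525/171 ≈ 1576.2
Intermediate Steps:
M = 10781/1197 (M = 9 + ((67 - 75)/(-68 - 65))/9 = 9 + (-8/(-133))/9 = 9 + (-8*(-1/133))/9 = 9 + (⅑)*(8/133) = 9 + 8/1197 = 10781/1197 ≈ 9.0067)
(66 + 109)*M = (66 + 109)*(10781/1197) = 175*(10781/1197) = 269525/171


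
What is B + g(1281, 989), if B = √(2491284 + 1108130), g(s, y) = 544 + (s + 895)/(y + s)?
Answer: 618528/1135 + √3599414 ≈ 2442.2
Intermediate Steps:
g(s, y) = 544 + (895 + s)/(s + y)
B = √3599414 ≈ 1897.2
B + g(1281, 989) = √3599414 + (895 + 544*989 + 545*1281)/(1281 + 989) = √3599414 + (895 + 538016 + 698145)/2270 = √3599414 + (1/2270)*1237056 = √3599414 + 618528/1135 = 618528/1135 + √3599414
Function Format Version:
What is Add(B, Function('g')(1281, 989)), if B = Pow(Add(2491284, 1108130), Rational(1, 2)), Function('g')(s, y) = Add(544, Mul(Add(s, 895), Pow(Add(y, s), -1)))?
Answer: Add(Rational(618528, 1135), Pow(3599414, Rational(1, 2))) ≈ 2442.2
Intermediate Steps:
Function('g')(s, y) = Add(544, Mul(Pow(Add(s, y), -1), Add(895, s))) (Function('g')(s, y) = Add(544, Mul(Add(895, s), Pow(Add(s, y), -1))) = Add(544, Mul(Pow(Add(s, y), -1), Add(895, s))))
B = Pow(3599414, Rational(1, 2)) ≈ 1897.2
Add(B, Function('g')(1281, 989)) = Add(Pow(3599414, Rational(1, 2)), Mul(Pow(Add(1281, 989), -1), Add(895, Mul(544, 989), Mul(545, 1281)))) = Add(Pow(3599414, Rational(1, 2)), Mul(Pow(2270, -1), Add(895, 538016, 698145))) = Add(Pow(3599414, Rational(1, 2)), Mul(Rational(1, 2270), 1237056)) = Add(Pow(3599414, Rational(1, 2)), Rational(618528, 1135)) = Add(Rational(618528, 1135), Pow(3599414, Rational(1, 2)))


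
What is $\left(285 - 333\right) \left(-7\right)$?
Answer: $336$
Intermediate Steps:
$\left(285 - 333\right) \left(-7\right) = \left(-48\right) \left(-7\right) = 336$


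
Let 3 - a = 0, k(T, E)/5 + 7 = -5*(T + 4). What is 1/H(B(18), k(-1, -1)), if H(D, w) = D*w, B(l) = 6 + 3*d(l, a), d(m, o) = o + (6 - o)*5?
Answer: -1/6600 ≈ -0.00015152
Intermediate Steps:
k(T, E) = -135 - 25*T (k(T, E) = -35 + 5*(-5*(T + 4)) = -35 + 5*(-5*(4 + T)) = -35 + 5*(-20 - 5*T) = -35 + (-100 - 25*T) = -135 - 25*T)
a = 3 (a = 3 - 1*0 = 3 + 0 = 3)
d(m, o) = 30 - 4*o (d(m, o) = o + (30 - 5*o) = 30 - 4*o)
B(l) = 60 (B(l) = 6 + 3*(30 - 4*3) = 6 + 3*(30 - 12) = 6 + 3*18 = 6 + 54 = 60)
1/H(B(18), k(-1, -1)) = 1/(60*(-135 - 25*(-1))) = 1/(60*(-135 + 25)) = 1/(60*(-110)) = 1/(-6600) = -1/6600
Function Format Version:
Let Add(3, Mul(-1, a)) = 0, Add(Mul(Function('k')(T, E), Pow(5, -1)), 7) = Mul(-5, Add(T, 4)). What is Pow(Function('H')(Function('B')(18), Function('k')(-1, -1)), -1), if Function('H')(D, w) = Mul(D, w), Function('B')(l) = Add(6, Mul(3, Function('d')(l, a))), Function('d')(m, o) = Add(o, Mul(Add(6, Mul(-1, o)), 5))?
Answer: Rational(-1, 6600) ≈ -0.00015152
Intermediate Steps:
Function('k')(T, E) = Add(-135, Mul(-25, T)) (Function('k')(T, E) = Add(-35, Mul(5, Mul(-5, Add(T, 4)))) = Add(-35, Mul(5, Mul(-5, Add(4, T)))) = Add(-35, Mul(5, Add(-20, Mul(-5, T)))) = Add(-35, Add(-100, Mul(-25, T))) = Add(-135, Mul(-25, T)))
a = 3 (a = Add(3, Mul(-1, 0)) = Add(3, 0) = 3)
Function('d')(m, o) = Add(30, Mul(-4, o)) (Function('d')(m, o) = Add(o, Add(30, Mul(-5, o))) = Add(30, Mul(-4, o)))
Function('B')(l) = 60 (Function('B')(l) = Add(6, Mul(3, Add(30, Mul(-4, 3)))) = Add(6, Mul(3, Add(30, -12))) = Add(6, Mul(3, 18)) = Add(6, 54) = 60)
Pow(Function('H')(Function('B')(18), Function('k')(-1, -1)), -1) = Pow(Mul(60, Add(-135, Mul(-25, -1))), -1) = Pow(Mul(60, Add(-135, 25)), -1) = Pow(Mul(60, -110), -1) = Pow(-6600, -1) = Rational(-1, 6600)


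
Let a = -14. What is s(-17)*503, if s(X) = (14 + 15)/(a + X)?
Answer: -14587/31 ≈ -470.55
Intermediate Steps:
s(X) = 29/(-14 + X) (s(X) = (14 + 15)/(-14 + X) = 29/(-14 + X))
s(-17)*503 = (29/(-14 - 17))*503 = (29/(-31))*503 = (29*(-1/31))*503 = -29/31*503 = -14587/31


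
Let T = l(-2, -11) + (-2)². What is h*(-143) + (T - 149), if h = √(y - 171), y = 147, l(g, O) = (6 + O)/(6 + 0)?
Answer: -875/6 - 286*I*√6 ≈ -145.83 - 700.55*I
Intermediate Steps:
l(g, O) = 1 + O/6 (l(g, O) = (6 + O)/6 = (6 + O)*(⅙) = 1 + O/6)
T = 19/6 (T = (1 + (⅙)*(-11)) + (-2)² = (1 - 11/6) + 4 = -⅚ + 4 = 19/6 ≈ 3.1667)
h = 2*I*√6 (h = √(147 - 171) = √(-24) = 2*I*√6 ≈ 4.899*I)
h*(-143) + (T - 149) = (2*I*√6)*(-143) + (19/6 - 149) = -286*I*√6 - 875/6 = -875/6 - 286*I*√6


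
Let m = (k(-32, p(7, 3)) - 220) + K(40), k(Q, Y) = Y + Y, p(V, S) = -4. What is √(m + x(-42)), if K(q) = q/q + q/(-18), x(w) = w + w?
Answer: I*√2819/3 ≈ 17.698*I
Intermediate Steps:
x(w) = 2*w
K(q) = 1 - q/18 (K(q) = 1 + q*(-1/18) = 1 - q/18)
k(Q, Y) = 2*Y
m = -2063/9 (m = (2*(-4) - 220) + (1 - 1/18*40) = (-8 - 220) + (1 - 20/9) = -228 - 11/9 = -2063/9 ≈ -229.22)
√(m + x(-42)) = √(-2063/9 + 2*(-42)) = √(-2063/9 - 84) = √(-2819/9) = I*√2819/3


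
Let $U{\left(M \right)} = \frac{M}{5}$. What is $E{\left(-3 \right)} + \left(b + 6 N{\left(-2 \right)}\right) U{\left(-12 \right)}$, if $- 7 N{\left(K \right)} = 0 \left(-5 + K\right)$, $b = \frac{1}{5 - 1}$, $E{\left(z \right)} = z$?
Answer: $- \frac{18}{5} \approx -3.6$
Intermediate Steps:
$U{\left(M \right)} = \frac{M}{5}$ ($U{\left(M \right)} = M \frac{1}{5} = \frac{M}{5}$)
$b = \frac{1}{4} \approx 0.25$
$N{\left(K \right)} = 0$ ($N{\left(K \right)} = - \frac{0 \left(-5 + K\right)}{7} = \left(- \frac{1}{7}\right) 0 = 0$)
$E{\left(-3 \right)} + \left(b + 6 N{\left(-2 \right)}\right) U{\left(-12 \right)} = -3 + \left(\frac{1}{4} + 6 \cdot 0\right) \frac{1}{5} \left(-12\right) = -3 + \left(\frac{1}{4} + 0\right) \left(- \frac{12}{5}\right) = -3 + \frac{1}{4} \left(- \frac{12}{5}\right) = -3 - \frac{3}{5} = - \frac{18}{5}$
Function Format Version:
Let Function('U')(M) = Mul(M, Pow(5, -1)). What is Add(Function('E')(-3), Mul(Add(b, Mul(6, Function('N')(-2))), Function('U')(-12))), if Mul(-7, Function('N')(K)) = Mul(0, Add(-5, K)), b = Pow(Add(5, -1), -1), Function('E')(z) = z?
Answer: Rational(-18, 5) ≈ -3.6000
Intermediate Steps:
Function('U')(M) = Mul(Rational(1, 5), M) (Function('U')(M) = Mul(M, Rational(1, 5)) = Mul(Rational(1, 5), M))
b = Rational(1, 4) (b = Pow(4, -1) = Rational(1, 4) ≈ 0.25000)
Function('N')(K) = 0 (Function('N')(K) = Mul(Rational(-1, 7), Mul(0, Add(-5, K))) = Mul(Rational(-1, 7), 0) = 0)
Add(Function('E')(-3), Mul(Add(b, Mul(6, Function('N')(-2))), Function('U')(-12))) = Add(-3, Mul(Add(Rational(1, 4), Mul(6, 0)), Mul(Rational(1, 5), -12))) = Add(-3, Mul(Add(Rational(1, 4), 0), Rational(-12, 5))) = Add(-3, Mul(Rational(1, 4), Rational(-12, 5))) = Add(-3, Rational(-3, 5)) = Rational(-18, 5)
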